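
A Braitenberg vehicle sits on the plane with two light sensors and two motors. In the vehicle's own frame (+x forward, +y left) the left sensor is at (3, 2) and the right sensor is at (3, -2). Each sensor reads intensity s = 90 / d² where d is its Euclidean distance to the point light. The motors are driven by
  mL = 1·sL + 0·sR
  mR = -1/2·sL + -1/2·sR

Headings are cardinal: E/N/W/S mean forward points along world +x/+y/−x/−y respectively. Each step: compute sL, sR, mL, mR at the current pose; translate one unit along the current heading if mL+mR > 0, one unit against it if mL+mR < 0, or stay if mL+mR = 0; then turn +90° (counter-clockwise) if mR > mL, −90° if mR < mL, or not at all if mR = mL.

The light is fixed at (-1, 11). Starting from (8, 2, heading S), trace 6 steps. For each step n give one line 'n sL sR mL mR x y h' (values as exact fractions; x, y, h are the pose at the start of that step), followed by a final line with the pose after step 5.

0 18/53 90/193 18/53 -4122/10229 8 2 S
1 45/68 5/4 45/68 -65/68 8 3 W
2 90/89 90/169 90/89 -11610/15041 9 3 N
3 45/97 9/25 45/97 -999/2425 9 4 E
4 90/269 90/181 90/269 -20250/48689 10 4 S
5 45/64 9/8 45/64 -117/128 10 5 W
final 11 5 N

n=0: pose=(8,2,S); sL=18/53, sR=90/193; mL=18/53, mR=-4122/10229; mL+mR=-648/10229 → advance -1; mR−mL=-7596/10229 → turn -1·90°
n=1: pose=(8,3,W); sL=45/68, sR=5/4; mL=45/68, mR=-65/68; mL+mR=-5/17 → advance -1; mR−mL=-55/34 → turn -1·90°
n=2: pose=(9,3,N); sL=90/89, sR=90/169; mL=90/89, mR=-11610/15041; mL+mR=3600/15041 → advance +1; mR−mL=-26820/15041 → turn -1·90°
n=3: pose=(9,4,E); sL=45/97, sR=9/25; mL=45/97, mR=-999/2425; mL+mR=126/2425 → advance +1; mR−mL=-2124/2425 → turn -1·90°
n=4: pose=(10,4,S); sL=90/269, sR=90/181; mL=90/269, mR=-20250/48689; mL+mR=-3960/48689 → advance -1; mR−mL=-36540/48689 → turn -1·90°
n=5: pose=(10,5,W); sL=45/64, sR=9/8; mL=45/64, mR=-117/128; mL+mR=-27/128 → advance -1; mR−mL=-207/128 → turn -1·90°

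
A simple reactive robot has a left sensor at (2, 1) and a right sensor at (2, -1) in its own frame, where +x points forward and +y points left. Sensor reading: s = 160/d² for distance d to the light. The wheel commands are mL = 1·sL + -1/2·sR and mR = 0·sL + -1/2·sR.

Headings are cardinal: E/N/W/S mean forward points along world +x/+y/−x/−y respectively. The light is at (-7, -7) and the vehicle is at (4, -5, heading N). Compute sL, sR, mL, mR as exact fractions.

left sensor world pos  = (3, -3); dL² = 116
right sensor world pos = (5, -3); dR² = 160
sL = 160/116 = 40/29
sR = 160/160 = 1
mL = 1·sL + -1/2·sR = 51/58
mR = 0·sL + -1/2·sR = -1/2

40/29 1 51/58 -1/2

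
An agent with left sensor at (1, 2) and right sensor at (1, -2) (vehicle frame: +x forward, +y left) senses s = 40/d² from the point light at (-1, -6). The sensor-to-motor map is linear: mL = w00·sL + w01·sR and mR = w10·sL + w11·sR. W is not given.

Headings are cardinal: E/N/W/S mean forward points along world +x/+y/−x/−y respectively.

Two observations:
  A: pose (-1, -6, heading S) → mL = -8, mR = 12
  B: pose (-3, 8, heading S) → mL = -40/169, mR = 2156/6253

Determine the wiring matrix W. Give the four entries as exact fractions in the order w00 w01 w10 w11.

-1 0 1 1/2

obs A: pose=(-1,-6,S) → sL=8, sR=8, mL=-8, mR=12
obs B: pose=(-3,8,S) → sL=40/169, sR=8/37, mL=-40/169, mR=2156/6253
sensor matrix S = [[8, 8], [40/169, 8/37]]; det S = -1024/6253
solve [mL_A; mL_B] = S·[w00; w01] and [mR_A; mR_B] = S·[w10; w11]:
  w00 = -1, w01 = 0, w10 = 1, w11 = 1/2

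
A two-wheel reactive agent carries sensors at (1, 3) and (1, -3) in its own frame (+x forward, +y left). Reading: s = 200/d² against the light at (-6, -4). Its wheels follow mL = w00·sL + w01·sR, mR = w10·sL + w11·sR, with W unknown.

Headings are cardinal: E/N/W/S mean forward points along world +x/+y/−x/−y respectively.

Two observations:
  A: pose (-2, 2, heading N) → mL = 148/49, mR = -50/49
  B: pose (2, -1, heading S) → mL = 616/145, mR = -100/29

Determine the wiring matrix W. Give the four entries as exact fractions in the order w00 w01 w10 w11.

1/2 1/2 0 -1/2

obs A: pose=(-2,2,N) → sL=4, sR=100/49, mL=148/49, mR=-50/49
obs B: pose=(2,-1,S) → sL=8/5, sR=200/29, mL=616/145, mR=-100/29
sensor matrix S = [[4, 100/49], [8/5, 200/29]]; det S = 34560/1421
solve [mL_A; mL_B] = S·[w00; w01] and [mR_A; mR_B] = S·[w10; w11]:
  w00 = 1/2, w01 = 1/2, w10 = 0, w11 = -1/2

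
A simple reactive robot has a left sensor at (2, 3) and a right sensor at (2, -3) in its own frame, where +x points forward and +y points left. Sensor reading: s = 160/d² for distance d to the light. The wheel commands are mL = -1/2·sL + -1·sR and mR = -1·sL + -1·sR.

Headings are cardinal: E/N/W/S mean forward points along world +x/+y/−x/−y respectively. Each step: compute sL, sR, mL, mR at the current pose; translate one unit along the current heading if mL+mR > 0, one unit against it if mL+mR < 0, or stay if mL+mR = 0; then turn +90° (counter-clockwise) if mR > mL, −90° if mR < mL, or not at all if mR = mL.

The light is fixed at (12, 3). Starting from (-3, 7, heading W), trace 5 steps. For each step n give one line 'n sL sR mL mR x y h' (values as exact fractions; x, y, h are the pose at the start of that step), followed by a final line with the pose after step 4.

0 16/29 80/169 -3672/4901 -5024/4901 -3 7 W
1 32/65 160/157 -12912/10205 -15424/10205 -2 7 N
2 8/9 10/9 -14/9 -2 -2 6 E
3 32/29 32/65 -1968/1885 -3008/1885 -3 6 S
4 16/29 80/169 -3672/4901 -5024/4901 -3 7 W
final -2 7 N

n=0: pose=(-3,7,W); sL=16/29, sR=80/169; mL=-3672/4901, mR=-5024/4901; mL+mR=-8696/4901 → advance -1; mR−mL=-8/29 → turn -1·90°
n=1: pose=(-2,7,N); sL=32/65, sR=160/157; mL=-12912/10205, mR=-15424/10205; mL+mR=-28336/10205 → advance -1; mR−mL=-16/65 → turn -1·90°
n=2: pose=(-2,6,E); sL=8/9, sR=10/9; mL=-14/9, mR=-2; mL+mR=-32/9 → advance -1; mR−mL=-4/9 → turn -1·90°
n=3: pose=(-3,6,S); sL=32/29, sR=32/65; mL=-1968/1885, mR=-3008/1885; mL+mR=-4976/1885 → advance -1; mR−mL=-16/29 → turn -1·90°
n=4: pose=(-3,7,W); sL=16/29, sR=80/169; mL=-3672/4901, mR=-5024/4901; mL+mR=-8696/4901 → advance -1; mR−mL=-8/29 → turn -1·90°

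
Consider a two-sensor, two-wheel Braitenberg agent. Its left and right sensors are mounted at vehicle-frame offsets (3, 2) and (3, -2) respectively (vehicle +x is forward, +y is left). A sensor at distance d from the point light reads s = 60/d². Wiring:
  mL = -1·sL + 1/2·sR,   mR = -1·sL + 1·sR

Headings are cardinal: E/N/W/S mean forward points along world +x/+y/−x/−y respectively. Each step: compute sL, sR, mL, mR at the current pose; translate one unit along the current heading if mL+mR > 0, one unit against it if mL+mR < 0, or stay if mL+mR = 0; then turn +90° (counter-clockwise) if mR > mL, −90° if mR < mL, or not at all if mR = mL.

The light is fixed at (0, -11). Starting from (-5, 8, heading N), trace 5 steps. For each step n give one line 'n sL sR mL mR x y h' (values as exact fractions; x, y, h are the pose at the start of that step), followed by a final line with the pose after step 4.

0 60/533 60/493 -13590/262769 2400/262769 -5 8 N
1 3/16 15/116 -57/464 -27/464 -5 7 W
2 60/229 20/87 -2930/19923 -640/19923 -4 7 S
3 30/221 6/29 -207/6409 456/6409 -4 8 E
4 60/509 12/97 -2766/49373 288/49373 -3 8 N
final -3 7 W

n=0: pose=(-5,8,N); sL=60/533, sR=60/493; mL=-13590/262769, mR=2400/262769; mL+mR=-11190/262769 → advance -1; mR−mL=30/493 → turn +1·90°
n=1: pose=(-5,7,W); sL=3/16, sR=15/116; mL=-57/464, mR=-27/464; mL+mR=-21/116 → advance -1; mR−mL=15/232 → turn +1·90°
n=2: pose=(-4,7,S); sL=60/229, sR=20/87; mL=-2930/19923, mR=-640/19923; mL+mR=-1190/6641 → advance -1; mR−mL=10/87 → turn +1·90°
n=3: pose=(-4,8,E); sL=30/221, sR=6/29; mL=-207/6409, mR=456/6409; mL+mR=249/6409 → advance +1; mR−mL=3/29 → turn +1·90°
n=4: pose=(-3,8,N); sL=60/509, sR=12/97; mL=-2766/49373, mR=288/49373; mL+mR=-2478/49373 → advance -1; mR−mL=6/97 → turn +1·90°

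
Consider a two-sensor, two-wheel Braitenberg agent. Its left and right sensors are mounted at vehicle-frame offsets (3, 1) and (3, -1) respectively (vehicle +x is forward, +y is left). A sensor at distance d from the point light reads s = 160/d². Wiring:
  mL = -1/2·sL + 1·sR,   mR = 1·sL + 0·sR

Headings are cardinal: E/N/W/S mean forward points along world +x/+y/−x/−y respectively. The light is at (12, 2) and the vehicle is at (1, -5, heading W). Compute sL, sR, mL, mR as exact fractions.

left sensor world pos  = (-2, -6); dL² = 260
right sensor world pos = (-2, -4); dR² = 232
sL = 160/260 = 8/13
sR = 160/232 = 20/29
mL = -1/2·sL + 1·sR = 144/377
mR = 1·sL + 0·sR = 8/13

8/13 20/29 144/377 8/13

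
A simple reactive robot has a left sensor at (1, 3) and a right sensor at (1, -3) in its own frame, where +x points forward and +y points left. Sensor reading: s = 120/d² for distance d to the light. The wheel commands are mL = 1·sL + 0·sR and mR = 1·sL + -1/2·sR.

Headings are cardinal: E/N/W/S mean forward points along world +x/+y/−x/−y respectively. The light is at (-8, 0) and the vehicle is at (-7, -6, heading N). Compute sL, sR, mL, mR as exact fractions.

120/29 120/41 120/29 3180/1189

left sensor world pos  = (-10, -5); dL² = 29
right sensor world pos = (-4, -5); dR² = 41
sL = 120/29 = 120/29
sR = 120/41 = 120/41
mL = 1·sL + 0·sR = 120/29
mR = 1·sL + -1/2·sR = 3180/1189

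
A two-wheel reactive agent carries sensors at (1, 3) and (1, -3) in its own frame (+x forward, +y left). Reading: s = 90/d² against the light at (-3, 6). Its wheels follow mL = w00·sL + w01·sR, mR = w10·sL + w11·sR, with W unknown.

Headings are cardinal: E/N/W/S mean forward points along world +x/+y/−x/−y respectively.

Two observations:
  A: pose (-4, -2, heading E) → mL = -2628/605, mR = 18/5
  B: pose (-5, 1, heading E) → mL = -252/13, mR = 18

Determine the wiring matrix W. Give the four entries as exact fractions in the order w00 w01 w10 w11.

-1 -1 1 0

obs A: pose=(-4,-2,E) → sL=18/5, sR=90/121, mL=-2628/605, mR=18/5
obs B: pose=(-5,1,E) → sL=18, sR=18/13, mL=-252/13, mR=18
sensor matrix S = [[18/5, 90/121], [18, 18/13]]; det S = -66096/7865
solve [mL_A; mL_B] = S·[w00; w01] and [mR_A; mR_B] = S·[w10; w11]:
  w00 = -1, w01 = -1, w10 = 1, w11 = 0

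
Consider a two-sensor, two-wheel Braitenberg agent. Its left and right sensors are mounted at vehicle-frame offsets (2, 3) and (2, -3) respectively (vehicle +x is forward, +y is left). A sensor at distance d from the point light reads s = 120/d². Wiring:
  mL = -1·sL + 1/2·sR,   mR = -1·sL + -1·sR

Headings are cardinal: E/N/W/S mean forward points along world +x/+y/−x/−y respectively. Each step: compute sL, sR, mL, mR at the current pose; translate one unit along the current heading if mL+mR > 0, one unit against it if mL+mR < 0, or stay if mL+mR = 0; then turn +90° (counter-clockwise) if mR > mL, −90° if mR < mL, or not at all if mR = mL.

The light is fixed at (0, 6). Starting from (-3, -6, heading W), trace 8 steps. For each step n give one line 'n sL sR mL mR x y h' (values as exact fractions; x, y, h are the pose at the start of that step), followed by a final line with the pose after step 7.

n=0: pose=(-3,-6,W); sL=12/25, sR=60/53; mL=114/1325, mR=-2136/1325; mL+mR=-2022/1325 → advance -1; mR−mL=-90/53 → turn -1·90°
n=1: pose=(-2,-6,N); sL=24/25, sR=120/101; mL=-924/2525, mR=-5424/2525; mL+mR=-6348/2525 → advance -1; mR−mL=-180/101 → turn -1·90°
n=2: pose=(-2,-7,E); sL=6/5, sR=15/32; mL=-309/320, mR=-267/160; mL+mR=-843/320 → advance -1; mR−mL=-45/64 → turn -1·90°
n=3: pose=(-3,-7,S); sL=8/15, sR=40/87; mL=-44/145, mR=-144/145; mL+mR=-188/145 → advance -1; mR−mL=-20/29 → turn -1·90°
n=4: pose=(-3,-6,W); sL=12/25, sR=60/53; mL=114/1325, mR=-2136/1325; mL+mR=-2022/1325 → advance -1; mR−mL=-90/53 → turn -1·90°
n=5: pose=(-2,-6,N); sL=24/25, sR=120/101; mL=-924/2525, mR=-5424/2525; mL+mR=-6348/2525 → advance -1; mR−mL=-180/101 → turn -1·90°
n=6: pose=(-2,-7,E); sL=6/5, sR=15/32; mL=-309/320, mR=-267/160; mL+mR=-843/320 → advance -1; mR−mL=-45/64 → turn -1·90°
n=7: pose=(-3,-7,S); sL=8/15, sR=40/87; mL=-44/145, mR=-144/145; mL+mR=-188/145 → advance -1; mR−mL=-20/29 → turn -1·90°

0 12/25 60/53 114/1325 -2136/1325 -3 -6 W
1 24/25 120/101 -924/2525 -5424/2525 -2 -6 N
2 6/5 15/32 -309/320 -267/160 -2 -7 E
3 8/15 40/87 -44/145 -144/145 -3 -7 S
4 12/25 60/53 114/1325 -2136/1325 -3 -6 W
5 24/25 120/101 -924/2525 -5424/2525 -2 -6 N
6 6/5 15/32 -309/320 -267/160 -2 -7 E
7 8/15 40/87 -44/145 -144/145 -3 -7 S
final -3 -6 W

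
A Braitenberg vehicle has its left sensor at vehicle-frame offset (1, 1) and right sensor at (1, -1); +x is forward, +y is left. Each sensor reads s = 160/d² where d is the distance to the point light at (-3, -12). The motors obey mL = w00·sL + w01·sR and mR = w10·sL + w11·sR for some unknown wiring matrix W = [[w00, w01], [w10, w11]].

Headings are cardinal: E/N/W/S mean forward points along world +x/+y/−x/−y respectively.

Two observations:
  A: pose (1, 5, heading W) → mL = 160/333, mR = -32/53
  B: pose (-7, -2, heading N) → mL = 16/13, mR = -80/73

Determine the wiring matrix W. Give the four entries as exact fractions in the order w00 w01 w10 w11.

obs A: pose=(1,5,W) → sL=32/53, sR=160/333, mL=160/333, mR=-32/53
obs B: pose=(-7,-2,N) → sL=80/73, sR=16/13, mL=16/13, mR=-80/73
sensor matrix S = [[32/53, 160/333], [80/73, 16/13]]; det S = 3627008/16748901
solve [mL_A; mL_B] = S·[w00; w01] and [mR_A; mR_B] = S·[w10; w11]:
  w00 = 0, w01 = 1, w10 = -1, w11 = 0

0 1 -1 0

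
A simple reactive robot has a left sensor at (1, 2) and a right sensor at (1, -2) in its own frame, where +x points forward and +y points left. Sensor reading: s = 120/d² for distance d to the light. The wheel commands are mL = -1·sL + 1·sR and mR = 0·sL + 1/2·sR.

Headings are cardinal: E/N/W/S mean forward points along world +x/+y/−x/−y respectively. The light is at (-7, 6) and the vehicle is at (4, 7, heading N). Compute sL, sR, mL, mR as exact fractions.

24/17 120/173 -2112/2941 60/173

left sensor world pos  = (2, 8); dL² = 85
right sensor world pos = (6, 8); dR² = 173
sL = 120/85 = 24/17
sR = 120/173 = 120/173
mL = -1·sL + 1·sR = -2112/2941
mR = 0·sL + 1/2·sR = 60/173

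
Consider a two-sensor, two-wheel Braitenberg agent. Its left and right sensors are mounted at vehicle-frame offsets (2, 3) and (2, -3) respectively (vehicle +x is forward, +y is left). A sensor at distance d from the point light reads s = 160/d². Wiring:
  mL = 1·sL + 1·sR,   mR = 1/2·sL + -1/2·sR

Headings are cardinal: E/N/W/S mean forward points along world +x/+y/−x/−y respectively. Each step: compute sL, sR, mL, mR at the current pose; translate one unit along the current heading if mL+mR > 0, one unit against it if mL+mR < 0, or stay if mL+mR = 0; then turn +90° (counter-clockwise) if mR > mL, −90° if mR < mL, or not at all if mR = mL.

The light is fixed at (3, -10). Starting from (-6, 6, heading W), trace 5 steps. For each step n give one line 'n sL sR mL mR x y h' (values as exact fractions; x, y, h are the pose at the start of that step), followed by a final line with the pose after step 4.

n=0: pose=(-6,6,W); sL=16/29, sR=80/241; mL=6176/6989, mR=768/6989; mL+mR=6944/6989 → advance +1; mR−mL=-5408/6989 → turn -1·90°
n=1: pose=(-7,6,N); sL=160/493, sR=160/373; mL=138560/183889, mR=-9600/183889; mL+mR=128960/183889 → advance +1; mR−mL=-148160/183889 → turn -1·90°
n=2: pose=(-7,7,E); sL=10/29, sR=8/13; mL=362/377, mR=-51/377; mL+mR=311/377 → advance +1; mR−mL=-413/377 → turn -1·90°
n=3: pose=(-6,7,S); sL=160/261, sR=160/369; mL=11200/10701, mR=320/3567; mL+mR=12160/10701 → advance +1; mR−mL=-10240/10701 → turn -1·90°
n=4: pose=(-6,6,W); sL=16/29, sR=80/241; mL=6176/6989, mR=768/6989; mL+mR=6944/6989 → advance +1; mR−mL=-5408/6989 → turn -1·90°

0 16/29 80/241 6176/6989 768/6989 -6 6 W
1 160/493 160/373 138560/183889 -9600/183889 -7 6 N
2 10/29 8/13 362/377 -51/377 -7 7 E
3 160/261 160/369 11200/10701 320/3567 -6 7 S
4 16/29 80/241 6176/6989 768/6989 -6 6 W
final -7 6 N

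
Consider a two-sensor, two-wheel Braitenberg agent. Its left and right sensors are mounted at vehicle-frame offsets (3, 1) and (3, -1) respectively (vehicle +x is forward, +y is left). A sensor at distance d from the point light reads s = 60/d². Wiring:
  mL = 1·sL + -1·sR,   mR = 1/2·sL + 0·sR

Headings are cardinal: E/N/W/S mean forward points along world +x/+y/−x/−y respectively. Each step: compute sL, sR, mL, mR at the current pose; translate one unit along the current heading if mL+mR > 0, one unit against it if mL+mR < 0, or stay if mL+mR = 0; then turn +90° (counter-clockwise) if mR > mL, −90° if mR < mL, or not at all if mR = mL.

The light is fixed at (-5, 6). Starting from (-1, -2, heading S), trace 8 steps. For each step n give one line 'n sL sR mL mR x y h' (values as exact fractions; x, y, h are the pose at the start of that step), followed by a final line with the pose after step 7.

n=0: pose=(-1,-2,S); sL=30/73, sR=6/13; mL=-48/949, mR=15/73; mL+mR=147/949 → advance +1; mR−mL=243/949 → turn +1·90°
n=1: pose=(-1,-3,E); sL=60/113, sR=60/149; mL=2160/16837, mR=30/113; mL+mR=6630/16837 → advance +1; mR−mL=2310/16837 → turn +1·90°
n=2: pose=(0,-3,N); sL=15/13, sR=5/6; mL=25/78, mR=15/26; mL+mR=35/39 → advance +1; mR−mL=10/39 → turn +1·90°
n=3: pose=(0,-2,W); sL=12/17, sR=60/53; mL=-384/901, mR=6/17; mL+mR=-66/901 → advance -1; mR−mL=702/901 → turn +1·90°
n=4: pose=(1,-2,S); sL=6/17, sR=30/73; mL=-72/1241, mR=3/17; mL+mR=147/1241 → advance +1; mR−mL=291/1241 → turn +1·90°
n=5: pose=(1,-3,E); sL=12/29, sR=60/181; mL=432/5249, mR=6/29; mL+mR=1518/5249 → advance +1; mR−mL=654/5249 → turn +1·90°
n=6: pose=(2,-3,N); sL=5/6, sR=3/5; mL=7/30, mR=5/12; mL+mR=13/20 → advance +1; mR−mL=11/60 → turn +1·90°
n=7: pose=(2,-2,W); sL=60/97, sR=12/13; mL=-384/1261, mR=30/97; mL+mR=6/1261 → advance +1; mR−mL=774/1261 → turn +1·90°

0 30/73 6/13 -48/949 15/73 -1 -2 S
1 60/113 60/149 2160/16837 30/113 -1 -3 E
2 15/13 5/6 25/78 15/26 0 -3 N
3 12/17 60/53 -384/901 6/17 0 -2 W
4 6/17 30/73 -72/1241 3/17 1 -2 S
5 12/29 60/181 432/5249 6/29 1 -3 E
6 5/6 3/5 7/30 5/12 2 -3 N
7 60/97 12/13 -384/1261 30/97 2 -2 W
final 1 -2 S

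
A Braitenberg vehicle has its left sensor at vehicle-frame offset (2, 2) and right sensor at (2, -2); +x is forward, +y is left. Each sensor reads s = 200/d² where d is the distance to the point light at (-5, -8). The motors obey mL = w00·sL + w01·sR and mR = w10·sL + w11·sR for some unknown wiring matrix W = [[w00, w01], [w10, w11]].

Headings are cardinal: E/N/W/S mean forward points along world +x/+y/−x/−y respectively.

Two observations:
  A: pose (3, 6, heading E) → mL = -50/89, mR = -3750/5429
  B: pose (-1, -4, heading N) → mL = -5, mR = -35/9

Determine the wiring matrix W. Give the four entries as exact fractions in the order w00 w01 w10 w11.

-1 0 -1/2 -1/2

obs A: pose=(3,6,E) → sL=50/89, sR=50/61, mL=-50/89, mR=-3750/5429
obs B: pose=(-1,-4,N) → sL=5, sR=25/9, mL=-5, mR=-35/9
sensor matrix S = [[50/89, 50/61], [5, 25/9]]; det S = -124000/48861
solve [mL_A; mL_B] = S·[w00; w01] and [mR_A; mR_B] = S·[w10; w11]:
  w00 = -1, w01 = 0, w10 = -1/2, w11 = -1/2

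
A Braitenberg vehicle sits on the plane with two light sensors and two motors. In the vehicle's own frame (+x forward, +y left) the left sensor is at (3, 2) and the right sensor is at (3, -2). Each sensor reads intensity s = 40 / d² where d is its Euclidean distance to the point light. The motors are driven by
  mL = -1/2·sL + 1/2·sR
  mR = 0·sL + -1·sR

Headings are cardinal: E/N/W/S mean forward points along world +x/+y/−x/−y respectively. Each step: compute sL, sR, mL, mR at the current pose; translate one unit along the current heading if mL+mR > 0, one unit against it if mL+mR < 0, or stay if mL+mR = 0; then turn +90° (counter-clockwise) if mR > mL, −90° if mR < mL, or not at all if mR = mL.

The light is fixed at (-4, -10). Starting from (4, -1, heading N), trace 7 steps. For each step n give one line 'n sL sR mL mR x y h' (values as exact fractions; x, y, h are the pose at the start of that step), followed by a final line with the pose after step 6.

n=0: pose=(4,-1,N); sL=2/9, sR=10/61; mL=-16/549, mR=-10/61; mL+mR=-106/549 → advance -1; mR−mL=-74/549 → turn -1·90°
n=1: pose=(4,-2,E); sL=40/221, sR=40/157; mL=1280/34697, mR=-40/157; mL+mR=-7560/34697 → advance -1; mR−mL=-10120/34697 → turn -1·90°
n=2: pose=(3,-2,S); sL=20/53, sR=4/5; mL=56/265, mR=-4/5; mL+mR=-156/265 → advance -1; mR−mL=-268/265 → turn -1·90°
n=3: pose=(3,-1,W); sL=8/13, sR=40/137; mL=-288/1781, mR=-40/137; mL+mR=-808/1781 → advance -1; mR−mL=-232/1781 → turn -1·90°
n=4: pose=(4,-1,N); sL=2/9, sR=10/61; mL=-16/549, mR=-10/61; mL+mR=-106/549 → advance -1; mR−mL=-74/549 → turn -1·90°
n=5: pose=(4,-2,E); sL=40/221, sR=40/157; mL=1280/34697, mR=-40/157; mL+mR=-7560/34697 → advance -1; mR−mL=-10120/34697 → turn -1·90°
n=6: pose=(3,-2,S); sL=20/53, sR=4/5; mL=56/265, mR=-4/5; mL+mR=-156/265 → advance -1; mR−mL=-268/265 → turn -1·90°

0 2/9 10/61 -16/549 -10/61 4 -1 N
1 40/221 40/157 1280/34697 -40/157 4 -2 E
2 20/53 4/5 56/265 -4/5 3 -2 S
3 8/13 40/137 -288/1781 -40/137 3 -1 W
4 2/9 10/61 -16/549 -10/61 4 -1 N
5 40/221 40/157 1280/34697 -40/157 4 -2 E
6 20/53 4/5 56/265 -4/5 3 -2 S
final 3 -1 W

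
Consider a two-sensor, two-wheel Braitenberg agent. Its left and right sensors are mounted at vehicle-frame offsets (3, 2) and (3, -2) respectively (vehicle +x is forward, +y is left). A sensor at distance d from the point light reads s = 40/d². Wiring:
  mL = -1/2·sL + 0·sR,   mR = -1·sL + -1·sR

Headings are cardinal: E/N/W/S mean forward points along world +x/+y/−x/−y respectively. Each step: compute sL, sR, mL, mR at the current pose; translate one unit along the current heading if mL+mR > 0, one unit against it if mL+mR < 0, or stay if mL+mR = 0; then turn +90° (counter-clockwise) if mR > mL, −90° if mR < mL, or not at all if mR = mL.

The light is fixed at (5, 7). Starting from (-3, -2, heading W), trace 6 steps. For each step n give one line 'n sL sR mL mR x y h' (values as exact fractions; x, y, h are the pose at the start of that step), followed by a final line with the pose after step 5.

n=0: pose=(-3,-2,W); sL=20/121, sR=4/17; mL=-10/121, mR=-824/2057; mL+mR=-994/2057 → advance -1; mR−mL=-654/2057 → turn -1·90°
n=1: pose=(-2,-2,N); sL=40/117, sR=40/61; mL=-20/117, mR=-7120/7137; mL+mR=-2780/2379 → advance -1; mR−mL=-5900/7137 → turn -1·90°
n=2: pose=(-2,-3,E); sL=1/2, sR=1/4; mL=-1/4, mR=-3/4; mL+mR=-1 → advance -1; mR−mL=-1/2 → turn -1·90°
n=3: pose=(-3,-3,S); sL=8/41, sR=40/269; mL=-4/41, mR=-3792/11029; mL+mR=-4868/11029 → advance -1; mR−mL=-2716/11029 → turn -1·90°
n=4: pose=(-3,-2,W); sL=20/121, sR=4/17; mL=-10/121, mR=-824/2057; mL+mR=-994/2057 → advance -1; mR−mL=-654/2057 → turn -1·90°
n=5: pose=(-2,-2,N); sL=40/117, sR=40/61; mL=-20/117, mR=-7120/7137; mL+mR=-2780/2379 → advance -1; mR−mL=-5900/7137 → turn -1·90°

0 20/121 4/17 -10/121 -824/2057 -3 -2 W
1 40/117 40/61 -20/117 -7120/7137 -2 -2 N
2 1/2 1/4 -1/4 -3/4 -2 -3 E
3 8/41 40/269 -4/41 -3792/11029 -3 -3 S
4 20/121 4/17 -10/121 -824/2057 -3 -2 W
5 40/117 40/61 -20/117 -7120/7137 -2 -2 N
final -2 -3 E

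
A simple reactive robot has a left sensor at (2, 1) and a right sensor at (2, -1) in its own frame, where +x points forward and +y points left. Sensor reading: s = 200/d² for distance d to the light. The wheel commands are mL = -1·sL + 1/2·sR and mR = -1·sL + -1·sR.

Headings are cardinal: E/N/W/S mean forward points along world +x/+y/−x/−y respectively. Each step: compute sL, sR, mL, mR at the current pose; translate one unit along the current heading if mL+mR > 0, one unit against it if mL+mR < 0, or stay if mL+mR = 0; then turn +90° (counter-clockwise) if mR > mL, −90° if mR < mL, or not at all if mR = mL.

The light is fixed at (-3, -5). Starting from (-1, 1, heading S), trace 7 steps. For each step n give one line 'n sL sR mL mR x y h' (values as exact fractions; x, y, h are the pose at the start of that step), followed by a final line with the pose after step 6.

n=0: pose=(-1,1,S); sL=8, sR=200/17; mL=-36/17, mR=-336/17; mL+mR=-372/17 → advance -1; mR−mL=-300/17 → turn -1·90°
n=1: pose=(-1,2,W); sL=50/9, sR=25/8; mL=-575/144, mR=-625/72; mL+mR=-1825/144 → advance -1; mR−mL=-75/16 → turn -1·90°
n=2: pose=(0,2,N); sL=40/17, sR=200/97; mL=-2180/1649, mR=-7280/1649; mL+mR=-9460/1649 → advance -1; mR−mL=-300/97 → turn -1·90°
n=3: pose=(0,1,E); sL=100/37, sR=4; mL=-26/37, mR=-248/37; mL+mR=-274/37 → advance -1; mR−mL=-6 → turn -1·90°
n=4: pose=(-1,1,S); sL=8, sR=200/17; mL=-36/17, mR=-336/17; mL+mR=-372/17 → advance -1; mR−mL=-300/17 → turn -1·90°
n=5: pose=(-1,2,W); sL=50/9, sR=25/8; mL=-575/144, mR=-625/72; mL+mR=-1825/144 → advance -1; mR−mL=-75/16 → turn -1·90°
n=6: pose=(0,2,N); sL=40/17, sR=200/97; mL=-2180/1649, mR=-7280/1649; mL+mR=-9460/1649 → advance -1; mR−mL=-300/97 → turn -1·90°

0 8 200/17 -36/17 -336/17 -1 1 S
1 50/9 25/8 -575/144 -625/72 -1 2 W
2 40/17 200/97 -2180/1649 -7280/1649 0 2 N
3 100/37 4 -26/37 -248/37 0 1 E
4 8 200/17 -36/17 -336/17 -1 1 S
5 50/9 25/8 -575/144 -625/72 -1 2 W
6 40/17 200/97 -2180/1649 -7280/1649 0 2 N
final 0 1 E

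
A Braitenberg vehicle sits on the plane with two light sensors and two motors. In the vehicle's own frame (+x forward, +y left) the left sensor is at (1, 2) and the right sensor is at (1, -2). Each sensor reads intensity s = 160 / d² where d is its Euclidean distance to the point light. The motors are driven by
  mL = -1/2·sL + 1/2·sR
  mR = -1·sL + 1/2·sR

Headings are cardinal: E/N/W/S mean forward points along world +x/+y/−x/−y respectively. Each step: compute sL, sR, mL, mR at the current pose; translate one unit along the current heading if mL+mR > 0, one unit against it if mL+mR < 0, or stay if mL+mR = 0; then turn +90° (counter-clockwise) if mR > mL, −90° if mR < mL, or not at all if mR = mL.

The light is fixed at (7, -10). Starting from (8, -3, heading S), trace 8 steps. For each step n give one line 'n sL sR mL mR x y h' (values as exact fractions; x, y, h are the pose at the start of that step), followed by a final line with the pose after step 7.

n=0: pose=(8,-3,S); sL=32/9, sR=160/37; mL=128/333, mR=-464/333; mL+mR=-112/111 → advance -1; mR−mL=-16/9 → turn -1·90°
n=1: pose=(8,-2,W); sL=40/9, sR=8/5; mL=-64/45, mR=-164/45; mL+mR=-76/15 → advance -1; mR−mL=-20/9 → turn -1·90°
n=2: pose=(9,-2,N); sL=160/81, sR=160/97; mL=-1280/7857, mR=-9040/7857; mL+mR=-3440/2619 → advance -1; mR−mL=-80/81 → turn -1·90°
n=3: pose=(9,-3,E); sL=16/9, sR=80/17; mL=224/153, mR=88/153; mL+mR=104/51 → advance +1; mR−mL=-8/9 → turn -1·90°
n=4: pose=(10,-3,S); sL=160/61, sR=160/37; mL=1920/2257, mR=-1040/2257; mL+mR=880/2257 → advance +1; mR−mL=-80/61 → turn -1·90°
n=5: pose=(10,-4,W); sL=8, sR=40/17; mL=-48/17, mR=-116/17; mL+mR=-164/17 → advance -1; mR−mL=-4 → turn -1·90°
n=6: pose=(11,-4,N); sL=160/53, sR=32/17; mL=-512/901, mR=-1872/901; mL+mR=-2384/901 → advance -1; mR−mL=-80/53 → turn -1·90°
n=7: pose=(11,-5,E); sL=80/37, sR=80/17; mL=800/629, mR=120/629; mL+mR=920/629 → advance +1; mR−mL=-40/37 → turn -1·90°

0 32/9 160/37 128/333 -464/333 8 -3 S
1 40/9 8/5 -64/45 -164/45 8 -2 W
2 160/81 160/97 -1280/7857 -9040/7857 9 -2 N
3 16/9 80/17 224/153 88/153 9 -3 E
4 160/61 160/37 1920/2257 -1040/2257 10 -3 S
5 8 40/17 -48/17 -116/17 10 -4 W
6 160/53 32/17 -512/901 -1872/901 11 -4 N
7 80/37 80/17 800/629 120/629 11 -5 E
final 12 -5 S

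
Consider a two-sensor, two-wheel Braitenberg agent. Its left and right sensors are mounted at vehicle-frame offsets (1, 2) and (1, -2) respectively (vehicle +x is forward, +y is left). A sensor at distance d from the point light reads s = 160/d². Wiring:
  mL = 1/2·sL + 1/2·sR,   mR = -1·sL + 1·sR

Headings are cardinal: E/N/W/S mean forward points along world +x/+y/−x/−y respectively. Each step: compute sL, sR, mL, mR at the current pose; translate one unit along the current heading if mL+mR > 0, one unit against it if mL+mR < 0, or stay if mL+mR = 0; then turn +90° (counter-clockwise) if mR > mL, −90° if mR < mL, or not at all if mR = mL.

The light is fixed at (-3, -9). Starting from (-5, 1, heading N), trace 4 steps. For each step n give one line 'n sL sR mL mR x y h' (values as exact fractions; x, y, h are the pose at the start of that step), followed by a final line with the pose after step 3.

0 160/137 160/121 20640/16577 2560/16577 -5 1 N
1 16/17 80/41 1008/697 704/697 -5 2 E
2 160/101 160/109 16800/11009 -1280/11009 -4 2 S
3 40/17 40/37 1080/629 -800/629 -4 1 W
final -5 1 N

n=0: pose=(-5,1,N); sL=160/137, sR=160/121; mL=20640/16577, mR=2560/16577; mL+mR=23200/16577 → advance +1; mR−mL=-18080/16577 → turn -1·90°
n=1: pose=(-5,2,E); sL=16/17, sR=80/41; mL=1008/697, mR=704/697; mL+mR=1712/697 → advance +1; mR−mL=-304/697 → turn -1·90°
n=2: pose=(-4,2,S); sL=160/101, sR=160/109; mL=16800/11009, mR=-1280/11009; mL+mR=15520/11009 → advance +1; mR−mL=-18080/11009 → turn -1·90°
n=3: pose=(-4,1,W); sL=40/17, sR=40/37; mL=1080/629, mR=-800/629; mL+mR=280/629 → advance +1; mR−mL=-1880/629 → turn -1·90°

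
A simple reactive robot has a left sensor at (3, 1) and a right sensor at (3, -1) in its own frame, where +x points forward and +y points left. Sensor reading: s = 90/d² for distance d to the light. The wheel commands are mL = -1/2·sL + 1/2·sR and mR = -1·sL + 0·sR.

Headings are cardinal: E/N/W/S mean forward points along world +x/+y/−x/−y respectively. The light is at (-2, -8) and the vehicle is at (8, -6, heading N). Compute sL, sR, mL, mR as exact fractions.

45/53 45/73 -450/3869 -45/53

left sensor world pos  = (7, -3); dL² = 106
right sensor world pos = (9, -3); dR² = 146
sL = 90/106 = 45/53
sR = 90/146 = 45/73
mL = -1/2·sL + 1/2·sR = -450/3869
mR = -1·sL + 0·sR = -45/53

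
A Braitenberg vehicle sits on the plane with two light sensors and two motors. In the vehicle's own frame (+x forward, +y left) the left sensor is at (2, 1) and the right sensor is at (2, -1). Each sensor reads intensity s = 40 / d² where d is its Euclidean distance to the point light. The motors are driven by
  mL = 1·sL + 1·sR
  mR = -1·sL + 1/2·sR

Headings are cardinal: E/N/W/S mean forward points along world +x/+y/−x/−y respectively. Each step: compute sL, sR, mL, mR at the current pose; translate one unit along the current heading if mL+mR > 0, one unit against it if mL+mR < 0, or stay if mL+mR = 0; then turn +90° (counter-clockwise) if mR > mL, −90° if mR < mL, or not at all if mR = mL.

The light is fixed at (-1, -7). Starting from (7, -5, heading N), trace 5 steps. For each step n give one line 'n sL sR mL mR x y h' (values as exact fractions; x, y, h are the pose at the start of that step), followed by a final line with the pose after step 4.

0 8/13 40/97 1296/1261 -516/1261 7 -5 N
1 10/29 5/13 275/377 -115/754 7 -4 E
2 40/101 8/13 1328/1313 -116/1313 8 -4 S
3 4/5 20/29 216/145 -66/145 8 -5 W
4 8/13 40/97 1296/1261 -516/1261 7 -5 N
final 7 -4 E

n=0: pose=(7,-5,N); sL=8/13, sR=40/97; mL=1296/1261, mR=-516/1261; mL+mR=60/97 → advance +1; mR−mL=-1812/1261 → turn -1·90°
n=1: pose=(7,-4,E); sL=10/29, sR=5/13; mL=275/377, mR=-115/754; mL+mR=15/26 → advance +1; mR−mL=-665/754 → turn -1·90°
n=2: pose=(8,-4,S); sL=40/101, sR=8/13; mL=1328/1313, mR=-116/1313; mL+mR=12/13 → advance +1; mR−mL=-1444/1313 → turn -1·90°
n=3: pose=(8,-5,W); sL=4/5, sR=20/29; mL=216/145, mR=-66/145; mL+mR=30/29 → advance +1; mR−mL=-282/145 → turn -1·90°
n=4: pose=(7,-5,N); sL=8/13, sR=40/97; mL=1296/1261, mR=-516/1261; mL+mR=60/97 → advance +1; mR−mL=-1812/1261 → turn -1·90°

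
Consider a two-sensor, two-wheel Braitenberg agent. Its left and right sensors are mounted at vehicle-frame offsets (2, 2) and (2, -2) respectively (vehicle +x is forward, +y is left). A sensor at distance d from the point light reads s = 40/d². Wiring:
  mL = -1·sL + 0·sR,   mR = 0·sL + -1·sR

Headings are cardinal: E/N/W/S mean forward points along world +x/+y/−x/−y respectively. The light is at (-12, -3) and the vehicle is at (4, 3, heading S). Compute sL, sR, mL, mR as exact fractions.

left sensor world pos  = (6, 1); dL² = 340
right sensor world pos = (2, 1); dR² = 212
sL = 40/340 = 2/17
sR = 40/212 = 10/53
mL = -1·sL + 0·sR = -2/17
mR = 0·sL + -1·sR = -10/53

2/17 10/53 -2/17 -10/53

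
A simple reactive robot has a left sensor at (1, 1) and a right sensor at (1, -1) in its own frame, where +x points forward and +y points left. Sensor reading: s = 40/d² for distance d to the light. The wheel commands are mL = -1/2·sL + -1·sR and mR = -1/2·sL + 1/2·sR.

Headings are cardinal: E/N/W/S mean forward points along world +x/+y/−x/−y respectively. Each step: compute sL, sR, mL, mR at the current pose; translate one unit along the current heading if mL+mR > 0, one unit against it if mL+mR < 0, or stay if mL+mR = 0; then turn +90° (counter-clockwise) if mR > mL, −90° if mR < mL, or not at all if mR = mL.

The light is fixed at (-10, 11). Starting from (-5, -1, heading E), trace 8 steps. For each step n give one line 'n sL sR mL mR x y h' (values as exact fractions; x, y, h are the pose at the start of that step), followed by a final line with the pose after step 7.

0 40/157 8/41 -2076/6437 -192/6437 -5 -1 E
1 4/13 20/73 -406/949 -16/949 -6 -1 N
2 8/41 40/153 -2252/6273 208/6273 -6 -2 W
3 5/29 10/53 -845/3074 25/3074 -5 -2 S
4 40/157 8/41 -2076/6437 -192/6437 -5 -1 E
5 4/13 20/73 -406/949 -16/949 -6 -1 N
6 8/41 40/153 -2252/6273 208/6273 -6 -2 W
7 5/29 10/53 -845/3074 25/3074 -5 -2 S
final -5 -1 E

n=0: pose=(-5,-1,E); sL=40/157, sR=8/41; mL=-2076/6437, mR=-192/6437; mL+mR=-2268/6437 → advance -1; mR−mL=12/41 → turn +1·90°
n=1: pose=(-6,-1,N); sL=4/13, sR=20/73; mL=-406/949, mR=-16/949; mL+mR=-422/949 → advance -1; mR−mL=30/73 → turn +1·90°
n=2: pose=(-6,-2,W); sL=8/41, sR=40/153; mL=-2252/6273, mR=208/6273; mL+mR=-2044/6273 → advance -1; mR−mL=20/51 → turn +1·90°
n=3: pose=(-5,-2,S); sL=5/29, sR=10/53; mL=-845/3074, mR=25/3074; mL+mR=-410/1537 → advance -1; mR−mL=15/53 → turn +1·90°
n=4: pose=(-5,-1,E); sL=40/157, sR=8/41; mL=-2076/6437, mR=-192/6437; mL+mR=-2268/6437 → advance -1; mR−mL=12/41 → turn +1·90°
n=5: pose=(-6,-1,N); sL=4/13, sR=20/73; mL=-406/949, mR=-16/949; mL+mR=-422/949 → advance -1; mR−mL=30/73 → turn +1·90°
n=6: pose=(-6,-2,W); sL=8/41, sR=40/153; mL=-2252/6273, mR=208/6273; mL+mR=-2044/6273 → advance -1; mR−mL=20/51 → turn +1·90°
n=7: pose=(-5,-2,S); sL=5/29, sR=10/53; mL=-845/3074, mR=25/3074; mL+mR=-410/1537 → advance -1; mR−mL=15/53 → turn +1·90°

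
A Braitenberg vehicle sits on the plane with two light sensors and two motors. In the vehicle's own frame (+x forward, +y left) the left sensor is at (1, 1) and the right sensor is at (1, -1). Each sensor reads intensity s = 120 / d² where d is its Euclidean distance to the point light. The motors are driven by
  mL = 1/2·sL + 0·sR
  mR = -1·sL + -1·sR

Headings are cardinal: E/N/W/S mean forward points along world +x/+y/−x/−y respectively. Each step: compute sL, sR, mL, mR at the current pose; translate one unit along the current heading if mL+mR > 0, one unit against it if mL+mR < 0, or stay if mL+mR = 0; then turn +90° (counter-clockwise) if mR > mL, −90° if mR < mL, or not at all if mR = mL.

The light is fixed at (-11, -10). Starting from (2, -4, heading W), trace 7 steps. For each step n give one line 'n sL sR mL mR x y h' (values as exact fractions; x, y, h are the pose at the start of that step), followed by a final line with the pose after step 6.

0 120/169 120/193 60/169 -43440/32617 2 -4 W
1 60/109 60/137 30/109 -14760/14933 3 -4 N
2 40/87 120/241 20/87 -20080/20967 3 -5 E
3 30/53 3/4 15/53 -279/212 2 -5 S
4 120/169 120/193 60/169 -43440/32617 2 -4 W
5 60/109 60/137 30/109 -14760/14933 3 -4 N
6 40/87 120/241 20/87 -20080/20967 3 -5 E
final 2 -5 S

n=0: pose=(2,-4,W); sL=120/169, sR=120/193; mL=60/169, mR=-43440/32617; mL+mR=-31860/32617 → advance -1; mR−mL=-55020/32617 → turn -1·90°
n=1: pose=(3,-4,N); sL=60/109, sR=60/137; mL=30/109, mR=-14760/14933; mL+mR=-10650/14933 → advance -1; mR−mL=-18870/14933 → turn -1·90°
n=2: pose=(3,-5,E); sL=40/87, sR=120/241; mL=20/87, mR=-20080/20967; mL+mR=-15260/20967 → advance -1; mR−mL=-8300/6989 → turn -1·90°
n=3: pose=(2,-5,S); sL=30/53, sR=3/4; mL=15/53, mR=-279/212; mL+mR=-219/212 → advance -1; mR−mL=-339/212 → turn -1·90°
n=4: pose=(2,-4,W); sL=120/169, sR=120/193; mL=60/169, mR=-43440/32617; mL+mR=-31860/32617 → advance -1; mR−mL=-55020/32617 → turn -1·90°
n=5: pose=(3,-4,N); sL=60/109, sR=60/137; mL=30/109, mR=-14760/14933; mL+mR=-10650/14933 → advance -1; mR−mL=-18870/14933 → turn -1·90°
n=6: pose=(3,-5,E); sL=40/87, sR=120/241; mL=20/87, mR=-20080/20967; mL+mR=-15260/20967 → advance -1; mR−mL=-8300/6989 → turn -1·90°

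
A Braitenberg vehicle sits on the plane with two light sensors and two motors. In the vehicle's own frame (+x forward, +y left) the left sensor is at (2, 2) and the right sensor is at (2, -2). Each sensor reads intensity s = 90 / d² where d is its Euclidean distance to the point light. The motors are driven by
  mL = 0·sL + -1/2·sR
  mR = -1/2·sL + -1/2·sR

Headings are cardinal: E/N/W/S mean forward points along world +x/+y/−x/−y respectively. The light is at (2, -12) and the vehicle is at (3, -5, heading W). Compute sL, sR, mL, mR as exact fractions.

left sensor world pos  = (1, -7); dL² = 26
right sensor world pos = (1, -3); dR² = 82
sL = 90/26 = 45/13
sR = 90/82 = 45/41
mL = 0·sL + -1/2·sR = -45/82
mR = -1/2·sL + -1/2·sR = -1215/533

45/13 45/41 -45/82 -1215/533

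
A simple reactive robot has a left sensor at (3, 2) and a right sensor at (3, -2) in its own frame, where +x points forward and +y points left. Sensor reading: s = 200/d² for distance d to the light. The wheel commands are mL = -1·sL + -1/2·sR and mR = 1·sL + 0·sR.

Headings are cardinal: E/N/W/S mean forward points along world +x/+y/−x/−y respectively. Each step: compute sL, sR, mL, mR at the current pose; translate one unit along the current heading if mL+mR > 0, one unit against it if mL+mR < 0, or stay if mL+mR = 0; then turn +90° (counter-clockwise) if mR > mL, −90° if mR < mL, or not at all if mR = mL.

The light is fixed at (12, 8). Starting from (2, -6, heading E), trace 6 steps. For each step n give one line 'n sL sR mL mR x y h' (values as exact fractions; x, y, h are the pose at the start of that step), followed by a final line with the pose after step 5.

n=0: pose=(2,-6,E); sL=200/193, sR=40/61; mL=-16060/11773, mR=200/193; mL+mR=-20/61 → advance -1; mR−mL=28260/11773 → turn +1·90°
n=1: pose=(1,-6,N); sL=20/29, sR=100/101; mL=-3470/2929, mR=20/29; mL+mR=-50/101 → advance -1; mR−mL=5490/2929 → turn +1·90°
n=2: pose=(1,-7,W); sL=40/97, sR=40/73; mL=-4860/7081, mR=40/97; mL+mR=-20/73 → advance -1; mR−mL=7780/7081 → turn +1·90°
n=3: pose=(2,-7,S); sL=50/97, sR=50/117; mL=-8275/11349, mR=50/97; mL+mR=-25/117 → advance -1; mR−mL=14125/11349 → turn +1·90°
n=4: pose=(2,-6,E); sL=200/193, sR=40/61; mL=-16060/11773, mR=200/193; mL+mR=-20/61 → advance -1; mR−mL=28260/11773 → turn +1·90°
n=5: pose=(1,-6,N); sL=20/29, sR=100/101; mL=-3470/2929, mR=20/29; mL+mR=-50/101 → advance -1; mR−mL=5490/2929 → turn +1·90°

0 200/193 40/61 -16060/11773 200/193 2 -6 E
1 20/29 100/101 -3470/2929 20/29 1 -6 N
2 40/97 40/73 -4860/7081 40/97 1 -7 W
3 50/97 50/117 -8275/11349 50/97 2 -7 S
4 200/193 40/61 -16060/11773 200/193 2 -6 E
5 20/29 100/101 -3470/2929 20/29 1 -6 N
final 1 -7 W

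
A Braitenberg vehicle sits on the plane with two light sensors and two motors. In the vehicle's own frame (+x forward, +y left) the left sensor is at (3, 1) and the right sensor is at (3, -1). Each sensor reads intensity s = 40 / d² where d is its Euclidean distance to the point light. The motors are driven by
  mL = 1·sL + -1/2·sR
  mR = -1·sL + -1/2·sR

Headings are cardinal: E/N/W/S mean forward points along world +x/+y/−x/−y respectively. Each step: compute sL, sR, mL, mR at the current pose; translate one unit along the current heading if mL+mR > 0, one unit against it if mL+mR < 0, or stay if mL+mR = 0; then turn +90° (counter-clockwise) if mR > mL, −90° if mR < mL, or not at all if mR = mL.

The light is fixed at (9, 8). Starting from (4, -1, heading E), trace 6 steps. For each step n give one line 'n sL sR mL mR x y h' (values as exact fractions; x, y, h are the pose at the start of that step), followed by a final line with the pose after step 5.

0 10/17 5/13 175/442 -345/442 4 -1 E
1 40/169 40/193 4340/32617 -11100/32617 3 -1 S
2 20/81 4/13 98/1053 -422/1053 3 0 W
3 40/61 40/41 420/2501 -2860/2501 4 0 N
4 10/17 5/13 175/442 -345/442 4 -1 E
5 40/169 40/193 4340/32617 -11100/32617 3 -1 S
final 3 0 W

n=0: pose=(4,-1,E); sL=10/17, sR=5/13; mL=175/442, mR=-345/442; mL+mR=-5/13 → advance -1; mR−mL=-20/17 → turn -1·90°
n=1: pose=(3,-1,S); sL=40/169, sR=40/193; mL=4340/32617, mR=-11100/32617; mL+mR=-40/193 → advance -1; mR−mL=-80/169 → turn -1·90°
n=2: pose=(3,0,W); sL=20/81, sR=4/13; mL=98/1053, mR=-422/1053; mL+mR=-4/13 → advance -1; mR−mL=-40/81 → turn -1·90°
n=3: pose=(4,0,N); sL=40/61, sR=40/41; mL=420/2501, mR=-2860/2501; mL+mR=-40/41 → advance -1; mR−mL=-80/61 → turn -1·90°
n=4: pose=(4,-1,E); sL=10/17, sR=5/13; mL=175/442, mR=-345/442; mL+mR=-5/13 → advance -1; mR−mL=-20/17 → turn -1·90°
n=5: pose=(3,-1,S); sL=40/169, sR=40/193; mL=4340/32617, mR=-11100/32617; mL+mR=-40/193 → advance -1; mR−mL=-80/169 → turn -1·90°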